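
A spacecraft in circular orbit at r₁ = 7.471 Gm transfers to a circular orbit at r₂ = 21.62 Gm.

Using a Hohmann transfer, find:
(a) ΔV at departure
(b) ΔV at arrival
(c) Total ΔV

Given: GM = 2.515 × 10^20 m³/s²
r₁ = 7.471 Gm = 7.471 × 10^9 m
r₂ = 21.62 Gm = 2.162 × 10^10 m
GM = 2.515 × 10^20 m³/s²
Transfer ellipse: a_t = (r₁ + r₂)/2 = 1.45455 × 10^10 m
Circular speed at r₁: v₁ = √(GM/r₁) = 183476 m/s
Transfer speed at r₁ (periapsis): v₁ₜ = √(GM(2/r₁ − 1/a_t)) = 223688 m/s
(a) ΔV₁ = v₁ₜ − v₁ = 40212.1 m/s ≈ 40.21 km/s
Circular speed at r₂: v₂ = √(GM/r₂) = 107855 m/s
Transfer speed at r₂ (apoapsis): v₂ₜ = √(GM(2/r₂ − 1/a_t)) = 77297.6 m/s
(b) ΔV₂ = v₂ − v₂ₜ = 30557.6 m/s ≈ 30.56 km/s
(c) ΔV_total = ΔV₁ + ΔV₂ = 70769.7 m/s ≈ 70.77 km/s

Final answer:
(a) ΔV₁ = 40.21 km/s
(b) ΔV₂ = 30.56 km/s
(c) ΔV_total = 70.77 km/s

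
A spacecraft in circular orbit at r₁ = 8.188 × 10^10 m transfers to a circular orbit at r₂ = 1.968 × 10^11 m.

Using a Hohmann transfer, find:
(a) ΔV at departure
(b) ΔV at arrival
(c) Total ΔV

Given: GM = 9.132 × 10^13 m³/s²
r₁ = 8.188 × 10^10 m
r₂ = 1.968 × 10^11 m
GM = 9.132 × 10^13 m³/s²
Transfer ellipse: a_t = (r₁ + r₂)/2 = 1.3934 × 10^11 m
Circular speed at r₁: v₁ = √(GM/r₁) = 33.396 m/s
Transfer speed at r₁ (periapsis): v₁ₜ = √(GM(2/r₁ − 1/a_t)) = 39.6889 m/s
(a) ΔV₁ = v₁ₜ − v₁ = 6.2929 m/s ≈ 6.293 m/s
Circular speed at r₂: v₂ = √(GM/r₂) = 21.5412 m/s
Transfer speed at r₂ (apoapsis): v₂ₜ = √(GM(2/r₂ − 1/a_t)) = 16.5128 m/s
(b) ΔV₂ = v₂ − v₂ₜ = 5.0284 m/s ≈ 5.028 m/s
(c) ΔV_total = ΔV₁ + ΔV₂ = 11.3213 m/s ≈ 11.32 m/s

Final answer:
(a) ΔV₁ = 6.293 m/s
(b) ΔV₂ = 5.028 m/s
(c) ΔV_total = 11.32 m/s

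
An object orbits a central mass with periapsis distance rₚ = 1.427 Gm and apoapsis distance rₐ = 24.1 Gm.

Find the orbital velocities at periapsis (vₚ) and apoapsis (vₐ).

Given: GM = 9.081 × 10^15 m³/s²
rₚ = 1.427 Gm = 1.427 × 10^9 m
rₐ = 24.1 Gm = 2.41 × 10^10 m
GM = 9.081 × 10^15 m³/s²
a = (rₚ + rₐ)/2 = 1.27635 × 10^10 m
Vis-viva: v² = GM (2/r − 1/a)
vₚ² = 9.081 × 10^15 × (1.40154 × 10^-9 − 7.83484 × 10^-11) = 1.20159 × 10^7 m²/s²
vₚ = 3466.4 m/s ≈ 3.466 km/s
vₐ² = 9.081 × 10^15 × (8.29876 × 10^-11 − 7.83484 × 10^-11) = 42128 m²/s²
vₐ = 205.251 m/s ≈ 205.3 m/s

Final answer: vₚ = 3.466 km/s, vₐ = 205.3 m/s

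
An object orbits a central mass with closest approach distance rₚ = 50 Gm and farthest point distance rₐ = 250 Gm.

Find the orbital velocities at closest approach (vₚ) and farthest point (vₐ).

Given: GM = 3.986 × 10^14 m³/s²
rₚ = 50 Gm = 5 × 10^10 m
rₐ = 250 Gm = 2.5 × 10^11 m
GM = 3.986 × 10^14 m³/s²
a = (rₚ + rₐ)/2 = 1.5 × 10^11 m
Vis-viva: v² = GM (2/r − 1/a)
vₚ² = 3.986 × 10^14 × (4 × 10^-11 − 6.66667 × 10^-12) = 13286.7 m²/s²
vₚ = 115.268 m/s ≈ 115.3 m/s
vₐ² = 3.986 × 10^14 × (8 × 10^-12 − 6.66667 × 10^-12) = 531.467 m²/s²
vₐ = 23.0536 m/s ≈ 23.05 m/s

Final answer: vₚ = 115.3 m/s, vₐ = 23.05 m/s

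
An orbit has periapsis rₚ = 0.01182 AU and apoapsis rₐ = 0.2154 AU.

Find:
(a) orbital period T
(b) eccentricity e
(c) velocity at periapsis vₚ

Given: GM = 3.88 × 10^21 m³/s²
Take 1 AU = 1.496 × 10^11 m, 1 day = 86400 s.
rₚ = 0.01182 AU = 1.76827 × 10^9 m
rₐ = 0.2154 AU = 3.22238 × 10^10 m
GM = 3.88 × 10^21 m³/s²
a = (rₚ + rₐ)/2 = 1.69961 × 10^10 m
e = (rₐ − rₚ)/(rₐ + rₚ) = (3.04556 × 10^10) / (3.39921 × 10^10) = 0.89596
(a) a³ = 4.90958 × 10^30 m³;  T = 2π √(a³/GM) = 2π × 35571.8 s = 223504 s ≈ 2.587 days
(b) e = 0.89596 ≈ 0.896
(c) vₚ² = GM (2/rₚ − 1/a) = 3.88 × 10^21 × (1.13105 × 10^-9 − 5.88372 × 10^-11) = 4.16018 × 10^12 m²/s²;  vₚ = 2.03965 × 10^6 m/s ≈ 2040 km/s

Final answer:
(a) orbital period T = 2.587 days
(b) eccentricity e = 0.896
(c) velocity at periapsis vₚ = 2040 km/s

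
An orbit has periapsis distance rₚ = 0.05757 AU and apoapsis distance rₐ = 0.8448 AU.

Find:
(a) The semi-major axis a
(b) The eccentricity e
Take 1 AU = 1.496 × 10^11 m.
rₚ = 0.05757 AU = 8.61247 × 10^9 m
rₐ = 0.8448 AU = 1.26382 × 10^11 m
(a) a = (rₚ + rₐ)/2 = 6.74973 × 10^10 m ≈ 0.4512 AU
(b) e = (rₐ − rₚ)/(rₐ + rₚ) = (1.1777 × 10^11) / (1.34995 × 10^11) = 0.872403

Final answer:
(a) a = 0.4512 AU
(b) e = 0.8724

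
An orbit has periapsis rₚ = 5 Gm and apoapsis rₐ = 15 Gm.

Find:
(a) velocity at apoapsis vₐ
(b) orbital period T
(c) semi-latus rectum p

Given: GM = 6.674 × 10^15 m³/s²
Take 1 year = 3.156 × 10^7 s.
rₚ = 5 Gm = 5 × 10^9 m
rₐ = 15 Gm = 1.5 × 10^10 m
GM = 6.674 × 10^15 m³/s²
a = (rₚ + rₐ)/2 = 1 × 10^10 m
e = (rₐ − rₚ)/(rₐ + rₚ) = (1 × 10^10) / (2 × 10^10) = 0.5
(a) vₐ² = GM (2/rₐ − 1/a) = 6.674 × 10^15 × (1.33333 × 10^-10 − 1 × 10^-10) = 222467 m²/s²;  vₐ = 471.664 m/s ≈ 471.7 m/s
(b) a³ = 1 × 10^30 m³;  T = 2π √(a³/GM) = 2π × 1.22407 × 10^7 s = 7.69107 × 10^7 s ≈ 2.437 years
(c) 1 − e² = 0.75;  p = a(1 − e²) = 1 × 10^10 × 0.75 = 7.5 × 10^9 m ≈ 7.5 Gm

Final answer:
(a) velocity at apoapsis vₐ = 471.7 m/s
(b) orbital period T = 2.437 years
(c) semi-latus rectum p = 7.5 Gm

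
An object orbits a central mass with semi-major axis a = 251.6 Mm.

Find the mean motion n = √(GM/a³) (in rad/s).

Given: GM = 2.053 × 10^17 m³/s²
a = 251.6 Mm = 2.516 × 10^8 m
GM = 2.053 × 10^17 m³/s²
a³ = 1.59269 × 10^25 m³
GM/a³ = (2.053 × 10^17) / (1.59269 × 10^25) = 1.28901 × 10^-8 s⁻²
n = √(GM/a³) = 0.000113535 rad/s ≈ 0.0001135 rad/s

Final answer: n = 0.0001135 rad/s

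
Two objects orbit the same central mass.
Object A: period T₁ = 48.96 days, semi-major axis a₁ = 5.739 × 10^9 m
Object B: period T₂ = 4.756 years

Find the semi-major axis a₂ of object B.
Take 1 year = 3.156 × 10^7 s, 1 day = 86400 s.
T₁ = 48.96 days = 4.23014 × 10^6 s
T₂ = 4.756 years = 1.50099 × 10^8 s
a₁ = 5.739 × 10^9 m
Kepler's third law: (T₂/T₁)² = (a₂/a₁)³  ⇒  a₂ = a₁ (T₂/T₁)^(2/3)
T₂/T₁ = 35.4833
(T₂/T₁)^(2/3) = 10.7981
a₂ = 5.739 × 10^9 m × 10.7981 = 6.19706 × 10^10 m ≈ 6.197 × 10^10 m

Final answer: a₂ = 6.197 × 10^10 m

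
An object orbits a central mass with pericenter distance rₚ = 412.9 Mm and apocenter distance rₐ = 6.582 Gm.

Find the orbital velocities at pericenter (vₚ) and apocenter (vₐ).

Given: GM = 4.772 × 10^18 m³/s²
rₚ = 412.9 Mm = 4.129 × 10^8 m
rₐ = 6.582 Gm = 6.582 × 10^9 m
GM = 4.772 × 10^18 m³/s²
a = (rₚ + rₐ)/2 = 3.49745 × 10^9 m
Vis-viva: v² = GM (2/r − 1/a)
vₚ² = 4.772 × 10^18 × (4.84379 × 10^-9 − 2.85923 × 10^-10) = 2.17501 × 10^10 m²/s²
vₚ = 147479 m/s ≈ 147.5 km/s
vₐ² = 4.772 × 10^18 × (3.03859 × 10^-10 − 2.85923 × 10^-10) = 8.55925 × 10^7 m²/s²
vₐ = 9251.62 m/s ≈ 9.252 km/s

Final answer: vₚ = 147.5 km/s, vₐ = 9.252 km/s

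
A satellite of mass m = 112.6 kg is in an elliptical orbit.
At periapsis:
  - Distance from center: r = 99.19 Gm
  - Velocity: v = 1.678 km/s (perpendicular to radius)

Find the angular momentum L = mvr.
r = 99.19 Gm = 9.919 × 10^10 m
v = 1.678 km/s = 1678 m/s
vr = 1678 × 9.919 × 10^10 = 1.66441 × 10^14 m²/s
L = m × vr = 112.6 × 1.66441 × 10^14 = 1.87412 × 10^16 kg·m²/s ≈ 1.874 × 10^16 kg·m²/s

Final answer: L = 1.874 × 10^16 kg·m²/s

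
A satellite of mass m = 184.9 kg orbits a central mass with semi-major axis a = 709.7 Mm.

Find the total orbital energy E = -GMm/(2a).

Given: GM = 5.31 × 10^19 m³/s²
a = 709.7 Mm = 7.097 × 10^8 m
GM = 5.31 × 10^19 m³/s²
2a = 1.4194 × 10^9 m
GMm = 5.31 × 10^19 × 184.9 = 9.81819 × 10^21 m³·kg/s²
E = −GMm/(2a) = -6.91714 × 10^12 J ≈ -6.917 TJ

Final answer: -6.917 TJ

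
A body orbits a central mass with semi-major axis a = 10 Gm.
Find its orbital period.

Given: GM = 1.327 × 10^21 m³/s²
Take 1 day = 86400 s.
a = 10 Gm = 1 × 10^10 m
GM = 1.327 × 10^21 m³/s²
a³ = 1 × 10^30 m³
T = 2π √(a³/GM) = 2π √((1 × 10^30) / (1.327 × 10^21)) = 2π × 27451.4 s
T = 172482 s ≈ 1.996 days

Final answer: 1.996 days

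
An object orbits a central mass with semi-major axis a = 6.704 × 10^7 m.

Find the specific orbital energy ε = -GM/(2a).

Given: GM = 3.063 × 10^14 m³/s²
a = 6.704 × 10^7 m
GM = 3.063 × 10^14 m³/s²
2a = 1.3408 × 10^8 m
ε = −GM/(2a) = -2.28446 × 10^6 J/kg ≈ -2.284 MJ/kg

Final answer: -2.284 MJ/kg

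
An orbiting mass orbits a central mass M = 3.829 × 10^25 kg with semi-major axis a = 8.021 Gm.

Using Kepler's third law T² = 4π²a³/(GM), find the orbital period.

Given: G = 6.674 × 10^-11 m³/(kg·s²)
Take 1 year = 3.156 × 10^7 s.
M = 3.829 × 10^25 kg
GM = G × M = 6.674 × 10^-11 × 3.829 × 10^25 = 2.55547 × 10^15 m³/s²
a = 8.021 Gm = 8.021 × 10^9 m
a³ = 5.16043 × 10^29 m³
T = 2π √(a³/GM) = 2π √((5.16043 × 10^29) / (2.55547 × 10^15)) = 2π × 1.42104 × 10^7 s
T = 8.92867 × 10^7 s ≈ 2.829 years

Final answer: 2.829 years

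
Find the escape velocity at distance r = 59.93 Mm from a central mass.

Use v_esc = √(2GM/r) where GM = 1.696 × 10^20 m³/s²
r = 59.93 Mm = 5.993 × 10^7 m
GM = 1.696 × 10^20 m³/s²
2GM/r = 2 × (1.696 × 10^20) / (5.993 × 10^7) = 5.65994 × 10^12 m²/s²
v_esc = √(2GM/r) = 2.37906 × 10^6 m/s ≈ 2379 km/s

Final answer: 2379 km/s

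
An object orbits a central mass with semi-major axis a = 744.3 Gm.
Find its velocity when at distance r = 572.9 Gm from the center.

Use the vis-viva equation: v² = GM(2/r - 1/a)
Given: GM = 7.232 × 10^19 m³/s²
a = 744.3 Gm = 7.443 × 10^11 m
r = 572.9 Gm = 5.729 × 10^11 m
GM = 7.232 × 10^19 m³/s²
2/r − 1/a = 3.49101 × 10^-12 − 1.34354 × 10^-12 = 2.14747 × 10^-12 m⁻¹
v² = GM (2/r − 1/a) = 1.55305 × 10^8 m²/s²
v = 12462.1 m/s ≈ 12.46 km/s

Final answer: 12.46 km/s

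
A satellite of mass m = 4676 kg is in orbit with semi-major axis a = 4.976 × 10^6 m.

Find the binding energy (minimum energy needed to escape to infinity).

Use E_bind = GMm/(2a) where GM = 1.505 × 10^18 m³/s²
a = 4.976 × 10^6 m
GM = 1.505 × 10^18 m³/s²
m = 4676 kg
GMm = 1.505 × 10^18 × 4676 = 7.03738 × 10^21 m³·kg/s²
2a = 9.952 × 10^6 m
E_bind = GMm/(2a) = 7.07132 × 10^14 J ≈ 707.1 TJ

Final answer: 707.1 TJ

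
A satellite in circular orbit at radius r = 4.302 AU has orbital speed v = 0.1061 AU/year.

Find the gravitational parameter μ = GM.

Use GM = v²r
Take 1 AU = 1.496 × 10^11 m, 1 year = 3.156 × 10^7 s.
r = 4.302 AU = 6.43579 × 10^11 m
v = 0.1061 AU/year = 502.933 m/s
v² = 252941 m²/s²
GM = v²r = 252941 × 6.43579 × 10^11 = 1.62788 × 10^17 m³/s²
GM ≈ 1.628 × 10^17 m³/s²

Final answer: GM = 1.628 × 10^17 m³/s²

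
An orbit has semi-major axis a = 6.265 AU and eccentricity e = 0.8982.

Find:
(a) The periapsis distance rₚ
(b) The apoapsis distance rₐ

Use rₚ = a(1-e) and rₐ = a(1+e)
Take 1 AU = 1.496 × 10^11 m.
a = 6.265 AU = 9.37244 × 10^11 m
e = 0.8982:  1 − e = 0.1018,  1 + e = 1.8982
(a) rₚ = a(1 − e) = 9.37244 × 10^11 m × 0.1018 = 9.54114 × 10^10 m ≈ 0.6378 AU
(b) rₐ = a(1 + e) = 9.37244 × 10^11 m × 1.8982 = 1.77908 × 10^12 m ≈ 11.89 AU

Final answer:
(a) rₚ = 0.6378 AU
(b) rₐ = 11.89 AU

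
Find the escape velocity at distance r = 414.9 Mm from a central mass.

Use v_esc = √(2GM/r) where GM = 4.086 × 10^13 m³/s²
r = 414.9 Mm = 4.149 × 10^8 m
GM = 4.086 × 10^13 m³/s²
2GM/r = 2 × (4.086 × 10^13) / (4.149 × 10^8) = 196963 m²/s²
v_esc = √(2GM/r) = 443.805 m/s ≈ 443.8 m/s

Final answer: 443.8 m/s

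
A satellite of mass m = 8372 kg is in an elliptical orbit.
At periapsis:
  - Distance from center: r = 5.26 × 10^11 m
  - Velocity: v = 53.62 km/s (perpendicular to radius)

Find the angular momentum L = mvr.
r = 5.26 × 10^11 m
v = 53.62 km/s = 53620 m/s
vr = 53620 × 5.26 × 10^11 = 2.82041 × 10^16 m²/s
L = m × vr = 8372 × 2.82041 × 10^16 = 2.36125 × 10^20 kg·m²/s ≈ 2.361 × 10^20 kg·m²/s

Final answer: L = 2.361 × 10^20 kg·m²/s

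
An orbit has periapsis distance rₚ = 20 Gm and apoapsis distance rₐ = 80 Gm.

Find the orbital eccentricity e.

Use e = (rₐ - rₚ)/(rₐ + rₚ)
rₚ = 20 Gm = 2 × 10^10 m
rₐ = 80 Gm = 8 × 10^10 m
rₐ − rₚ = 6 × 10^10 m
rₐ + rₚ = 1 × 10^11 m
e = (rₐ − rₚ)/(rₐ + rₚ) = 0.6

Final answer: e = 0.6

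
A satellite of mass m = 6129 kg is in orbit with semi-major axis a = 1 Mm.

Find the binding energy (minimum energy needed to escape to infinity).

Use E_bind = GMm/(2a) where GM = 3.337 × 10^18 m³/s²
a = 1 Mm = 1 × 10^6 m
GM = 3.337 × 10^18 m³/s²
m = 6129 kg
GMm = 3.337 × 10^18 × 6129 = 2.04525 × 10^22 m³·kg/s²
2a = 2 × 10^6 m
E_bind = GMm/(2a) = 1.02262 × 10^16 J ≈ 10.23 PJ

Final answer: 10.23 PJ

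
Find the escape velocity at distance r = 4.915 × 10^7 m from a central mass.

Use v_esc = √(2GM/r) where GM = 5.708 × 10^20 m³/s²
r = 4.915 × 10^7 m
GM = 5.708 × 10^20 m³/s²
2GM/r = 2 × (5.708 × 10^20) / (4.915 × 10^7) = 2.32269 × 10^13 m²/s²
v_esc = √(2GM/r) = 4.81942 × 10^6 m/s ≈ 4819 km/s

Final answer: 4819 km/s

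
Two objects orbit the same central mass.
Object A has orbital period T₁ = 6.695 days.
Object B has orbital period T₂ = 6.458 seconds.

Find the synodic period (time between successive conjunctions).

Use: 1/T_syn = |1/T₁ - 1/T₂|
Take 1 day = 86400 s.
T₁ = 6.695 days = 578448 s
T₂ = 6.458 seconds
1/T₁ = 1.72876 × 10^-6 s⁻¹
1/T₂ = 0.154847 s⁻¹
|1/T₁ − 1/T₂| = 0.154845 s⁻¹
T_syn = 1 / |1/T₁ − 1/T₂| = 6.45807 s ≈ 6.458 seconds

Final answer: T_syn = 6.458 seconds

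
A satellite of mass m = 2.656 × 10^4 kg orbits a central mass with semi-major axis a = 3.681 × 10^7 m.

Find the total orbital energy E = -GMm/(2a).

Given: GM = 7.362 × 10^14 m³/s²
a = 3.681 × 10^7 m
GM = 7.362 × 10^14 m³/s²
2a = 7.362 × 10^7 m
GMm = 7.362 × 10^14 × 26560 = 1.95535 × 10^19 m³·kg/s²
E = −GMm/(2a) = -2.656 × 10^11 J ≈ -265.6 GJ

Final answer: -265.6 GJ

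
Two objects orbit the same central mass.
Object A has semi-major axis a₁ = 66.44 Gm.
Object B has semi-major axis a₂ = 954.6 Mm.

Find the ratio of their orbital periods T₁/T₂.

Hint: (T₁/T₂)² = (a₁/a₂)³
a₁ = 66.44 Gm = 6.644 × 10^10 m
a₂ = 954.6 Mm = 9.546 × 10^8 m
a₁/a₂ = 69.5998
T₁/T₂ = (a₁/a₂)^(3/2) = (69.5998)^1.5 = 580.647

Final answer: T₁/T₂ = 580.6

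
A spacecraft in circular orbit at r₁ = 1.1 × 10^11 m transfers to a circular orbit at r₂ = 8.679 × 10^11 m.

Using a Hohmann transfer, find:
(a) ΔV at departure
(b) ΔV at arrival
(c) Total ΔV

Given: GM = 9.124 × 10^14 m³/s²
r₁ = 1.1 × 10^11 m
r₂ = 8.679 × 10^11 m
GM = 9.124 × 10^14 m³/s²
Transfer ellipse: a_t = (r₁ + r₂)/2 = 4.8895 × 10^11 m
Circular speed at r₁: v₁ = √(GM/r₁) = 91.0744 m/s
Transfer speed at r₁ (periapsis): v₁ₜ = √(GM(2/r₁ − 1/a_t)) = 121.339 m/s
(a) ΔV₁ = v₁ₜ − v₁ = 30.2642 m/s ≈ 30.26 m/s
Circular speed at r₂: v₂ = √(GM/r₂) = 32.4233 m/s
Transfer speed at r₂ (apoapsis): v₂ₜ = √(GM(2/r₂ − 1/a_t)) = 15.3788 m/s
(b) ΔV₂ = v₂ − v₂ₜ = 17.0446 m/s ≈ 17.04 m/s
(c) ΔV_total = ΔV₁ + ΔV₂ = 47.3087 m/s ≈ 47.31 m/s

Final answer:
(a) ΔV₁ = 30.26 m/s
(b) ΔV₂ = 17.04 m/s
(c) ΔV_total = 47.31 m/s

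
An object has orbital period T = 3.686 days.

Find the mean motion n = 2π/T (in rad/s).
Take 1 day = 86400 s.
T = 3.686 days = 318470 s
n = 2π / 318470 s = 1.97293 × 10^-5 rad/s ≈ 1.973 × 10^-5 rad/s

Final answer: n = 1.973 × 10^-5 rad/s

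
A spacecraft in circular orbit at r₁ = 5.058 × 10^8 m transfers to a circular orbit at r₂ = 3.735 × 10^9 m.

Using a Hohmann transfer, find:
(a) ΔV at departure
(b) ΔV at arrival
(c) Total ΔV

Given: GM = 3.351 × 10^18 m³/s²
r₁ = 5.058 × 10^8 m
r₂ = 3.735 × 10^9 m
GM = 3.351 × 10^18 m³/s²
Transfer ellipse: a_t = (r₁ + r₂)/2 = 2.1204 × 10^9 m
Circular speed at r₁: v₁ = √(GM/r₁) = 81395 m/s
Transfer speed at r₁ (periapsis): v₁ₜ = √(GM(2/r₁ − 1/a_t)) = 108027 m/s
(a) ΔV₁ = v₁ₜ − v₁ = 26632.5 m/s ≈ 26.63 km/s
Circular speed at r₂: v₂ = √(GM/r₂) = 29953.1 m/s
Transfer speed at r₂ (apoapsis): v₂ₜ = √(GM(2/r₂ − 1/a_t)) = 14629.3 m/s
(b) ΔV₂ = v₂ − v₂ₜ = 15323.8 m/s ≈ 15.32 km/s
(c) ΔV_total = ΔV₁ + ΔV₂ = 41956.3 m/s ≈ 41.96 km/s

Final answer:
(a) ΔV₁ = 26.63 km/s
(b) ΔV₂ = 15.32 km/s
(c) ΔV_total = 41.96 km/s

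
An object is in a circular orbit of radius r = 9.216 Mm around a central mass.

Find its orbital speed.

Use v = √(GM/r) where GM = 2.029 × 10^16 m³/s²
r = 9.216 Mm = 9.216 × 10^6 m
GM = 2.029 × 10^16 m³/s²
GM/r = (2.029 × 10^16) / (9.216 × 10^6) = 2.20161 × 10^9 m²/s²
v = √(GM/r) = 46921.3 m/s ≈ 46.92 km/s

Final answer: 46.92 km/s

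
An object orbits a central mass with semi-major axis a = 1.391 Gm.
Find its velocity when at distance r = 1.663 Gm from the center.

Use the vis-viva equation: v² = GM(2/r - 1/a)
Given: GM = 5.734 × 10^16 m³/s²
a = 1.391 Gm = 1.391 × 10^9 m
r = 1.663 Gm = 1.663 × 10^9 m
GM = 5.734 × 10^16 m³/s²
2/r − 1/a = 1.20265 × 10^-9 − 7.18907 × 10^-10 = 4.83739 × 10^-10 m⁻¹
v² = GM (2/r − 1/a) = 2.77376 × 10^7 m²/s²
v = 5266.65 m/s ≈ 5.267 km/s

Final answer: 5.267 km/s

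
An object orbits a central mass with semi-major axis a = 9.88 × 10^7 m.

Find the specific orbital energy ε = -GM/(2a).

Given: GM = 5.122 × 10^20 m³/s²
a = 9.88 × 10^7 m
GM = 5.122 × 10^20 m³/s²
2a = 1.976 × 10^8 m
ε = −GM/(2a) = -2.59211 × 10^12 J/kg ≈ -2592 GJ/kg

Final answer: -2592 GJ/kg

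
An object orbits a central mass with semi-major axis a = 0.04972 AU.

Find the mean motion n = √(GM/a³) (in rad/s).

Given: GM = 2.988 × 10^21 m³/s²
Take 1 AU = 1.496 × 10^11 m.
a = 0.04972 AU = 7.43811 × 10^9 m
GM = 2.988 × 10^21 m³/s²
a³ = 4.11517 × 10^29 m³
GM/a³ = (2.988 × 10^21) / (4.11517 × 10^29) = 7.26093 × 10^-9 s⁻²
n = √(GM/a³) = 8.52111 × 10^-5 rad/s ≈ 8.521 × 10^-5 rad/s

Final answer: n = 8.521 × 10^-5 rad/s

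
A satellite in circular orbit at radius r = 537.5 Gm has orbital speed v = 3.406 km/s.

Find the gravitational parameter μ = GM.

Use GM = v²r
r = 537.5 Gm = 5.375 × 10^11 m
v = 3.406 km/s = 3406 m/s
v² = 1.16008 × 10^7 m²/s²
GM = v²r = 1.16008 × 10^7 × 5.375 × 10^11 = 6.23545 × 10^18 m³/s²
GM ≈ 6.235 × 10^18 m³/s²

Final answer: GM = 6.235 × 10^18 m³/s²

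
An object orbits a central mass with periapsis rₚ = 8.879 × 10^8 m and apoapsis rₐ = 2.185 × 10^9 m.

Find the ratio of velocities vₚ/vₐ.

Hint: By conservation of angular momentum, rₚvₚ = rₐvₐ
rₚ = 8.879 × 10^8 m
rₐ = 2.185 × 10^9 m
rₚvₚ = rₐvₐ  ⇒  vₚ/vₐ = rₐ/rₚ
vₚ/vₐ = (2.185 × 10^9) / (8.879 × 10^8) = 2.46086

Final answer: vₚ/vₐ = 2.461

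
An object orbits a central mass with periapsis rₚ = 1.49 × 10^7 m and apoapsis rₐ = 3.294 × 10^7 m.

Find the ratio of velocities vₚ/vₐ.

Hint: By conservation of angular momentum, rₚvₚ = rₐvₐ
rₚ = 1.49 × 10^7 m
rₐ = 3.294 × 10^7 m
rₚvₚ = rₐvₐ  ⇒  vₚ/vₐ = rₐ/rₚ
vₚ/vₐ = (3.294 × 10^7) / (1.49 × 10^7) = 2.21074

Final answer: vₚ/vₐ = 2.211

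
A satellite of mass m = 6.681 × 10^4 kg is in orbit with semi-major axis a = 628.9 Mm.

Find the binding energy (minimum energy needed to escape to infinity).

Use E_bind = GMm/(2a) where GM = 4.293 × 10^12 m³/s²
a = 628.9 Mm = 6.289 × 10^8 m
GM = 4.293 × 10^12 m³/s²
m = 6.681 × 10^4 kg
GMm = 4.293 × 10^12 × 66810 = 2.86815 × 10^17 m³·kg/s²
2a = 1.2578 × 10^9 m
E_bind = GMm/(2a) = 2.28029 × 10^8 J ≈ 228 MJ

Final answer: 228 MJ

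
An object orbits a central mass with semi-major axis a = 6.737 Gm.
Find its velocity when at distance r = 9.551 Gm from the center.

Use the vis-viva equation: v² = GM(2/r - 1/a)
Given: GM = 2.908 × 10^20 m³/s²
a = 6.737 Gm = 6.737 × 10^9 m
r = 9.551 Gm = 9.551 × 10^9 m
GM = 2.908 × 10^20 m³/s²
2/r − 1/a = 2.09402 × 10^-10 − 1.48434 × 10^-10 = 6.09681 × 10^-11 m⁻¹
v² = GM (2/r − 1/a) = 1.77295 × 10^10 m²/s²
v = 133152 m/s ≈ 133.2 km/s

Final answer: 133.2 km/s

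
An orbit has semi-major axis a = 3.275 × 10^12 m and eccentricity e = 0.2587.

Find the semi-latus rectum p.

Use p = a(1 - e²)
a = 3.275 × 10^12 m
e = 0.2587,  e² = 0.0669257,  1 − e² = 0.933074
p = a(1 − e²) = 3.275 × 10^12 m × 0.933074 = 3.05582 × 10^12 m ≈ 3.056 × 10^12 m

Final answer: p = 3.056 × 10^12 m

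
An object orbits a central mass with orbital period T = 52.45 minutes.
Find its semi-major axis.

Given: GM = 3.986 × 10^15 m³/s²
T = 52.45 minutes = 3147 s
GM = 3.986 × 10^15 m³/s²
Kepler's third law: a³ = GM T² / (4π²)
T² = 9.90361 × 10^6 s²
a³ = (3.986 × 10^15) × (9.90361 × 10^6) / (4π²) = 9.99933 × 10^20 m³
a = (a³)^(1/3) = 9.99978 × 10^6 m ≈ 10 Mm

Final answer: 10 Mm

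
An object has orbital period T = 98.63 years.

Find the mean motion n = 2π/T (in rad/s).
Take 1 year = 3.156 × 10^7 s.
T = 98.63 years = 3.11276 × 10^9 s
n = 2π / (3.11276 × 10^9 s) = 2.01852 × 10^-9 rad/s ≈ 2.019 × 10^-9 rad/s

Final answer: n = 2.019 × 10^-9 rad/s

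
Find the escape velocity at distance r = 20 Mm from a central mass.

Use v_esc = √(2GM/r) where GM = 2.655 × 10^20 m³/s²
r = 20 Mm = 2 × 10^7 m
GM = 2.655 × 10^20 m³/s²
2GM/r = 2 × (2.655 × 10^20) / (2 × 10^7) = 2.655 × 10^13 m²/s²
v_esc = √(2GM/r) = 5.15267 × 10^6 m/s ≈ 5153 km/s

Final answer: 5153 km/s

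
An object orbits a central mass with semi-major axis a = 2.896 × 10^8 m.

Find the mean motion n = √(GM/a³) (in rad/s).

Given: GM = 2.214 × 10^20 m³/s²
a = 2.896 × 10^8 m
GM = 2.214 × 10^20 m³/s²
a³ = 2.42882 × 10^25 m³
GM/a³ = (2.214 × 10^20) / (2.42882 × 10^25) = 9.11553 × 10^-6 s⁻²
n = √(GM/a³) = 0.00301919 rad/s ≈ 0.003019 rad/s

Final answer: n = 0.003019 rad/s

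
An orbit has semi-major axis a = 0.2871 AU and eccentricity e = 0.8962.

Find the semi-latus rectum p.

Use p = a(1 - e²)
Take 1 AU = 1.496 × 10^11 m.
a = 0.2871 AU = 4.29502 × 10^10 m
e = 0.8962,  e² = 0.803174,  1 − e² = 0.196826
p = a(1 − e²) = 4.29502 × 10^10 m × 0.196826 = 8.45369 × 10^9 m ≈ 0.05651 AU

Final answer: p = 0.05651 AU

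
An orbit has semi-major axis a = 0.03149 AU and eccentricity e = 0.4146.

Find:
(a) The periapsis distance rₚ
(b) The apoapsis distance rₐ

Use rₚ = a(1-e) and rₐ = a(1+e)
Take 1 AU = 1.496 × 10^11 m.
a = 0.03149 AU = 4.7109 × 10^9 m
e = 0.4146:  1 − e = 0.5854,  1 + e = 1.4146
(a) rₚ = a(1 − e) = 4.7109 × 10^9 m × 0.5854 = 2.75776 × 10^9 m ≈ 0.01843 AU
(b) rₐ = a(1 + e) = 4.7109 × 10^9 m × 1.4146 = 6.66404 × 10^9 m ≈ 0.04455 AU

Final answer:
(a) rₚ = 0.01843 AU
(b) rₐ = 0.04455 AU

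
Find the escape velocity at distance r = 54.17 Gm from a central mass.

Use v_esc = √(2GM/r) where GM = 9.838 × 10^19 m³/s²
r = 54.17 Gm = 5.417 × 10^10 m
GM = 9.838 × 10^19 m³/s²
2GM/r = 2 × (9.838 × 10^19) / (5.417 × 10^10) = 3.63227 × 10^9 m²/s²
v_esc = √(2GM/r) = 60268.3 m/s ≈ 60.27 km/s

Final answer: 60.27 km/s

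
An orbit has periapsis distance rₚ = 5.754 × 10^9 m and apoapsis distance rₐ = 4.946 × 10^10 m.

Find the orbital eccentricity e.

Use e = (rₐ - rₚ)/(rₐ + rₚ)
rₚ = 5.754 × 10^9 m
rₐ = 4.946 × 10^10 m
rₐ − rₚ = 4.3706 × 10^10 m
rₐ + rₚ = 5.5214 × 10^10 m
e = (rₐ − rₚ)/(rₐ + rₚ) = 0.791575

Final answer: e = 0.7916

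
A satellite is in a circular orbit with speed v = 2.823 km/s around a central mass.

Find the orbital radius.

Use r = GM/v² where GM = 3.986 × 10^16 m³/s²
v = 2.823 km/s = 2823 m/s
GM = 3.986 × 10^16 m³/s²
v² = 7.96933 × 10^6 m²/s²
r = GM/v² = (3.986 × 10^16) / (7.96933 × 10^6) = 5.00168 × 10^9 m ≈ 5.002 Gm

Final answer: 5.002 Gm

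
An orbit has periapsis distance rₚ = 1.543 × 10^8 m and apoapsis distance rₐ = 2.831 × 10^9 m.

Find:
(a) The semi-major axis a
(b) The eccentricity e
rₚ = 1.543 × 10^8 m
rₐ = 2.831 × 10^9 m
(a) a = (rₚ + rₐ)/2 = 1.49265 × 10^9 m ≈ 1.493 × 10^9 m
(b) e = (rₐ − rₚ)/(rₐ + rₚ) = (2.6767 × 10^9) / (2.9853 × 10^9) = 0.896627

Final answer:
(a) a = 1.493 × 10^9 m
(b) e = 0.8966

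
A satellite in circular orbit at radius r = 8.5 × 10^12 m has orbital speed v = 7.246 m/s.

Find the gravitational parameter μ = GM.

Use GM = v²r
r = 8.5 × 10^12 m
v = 7.246 m/s
v² = 52.5045 m²/s²
GM = v²r = 52.5045 × 8.5 × 10^12 = 4.46288 × 10^14 m³/s²
GM ≈ 4.463 × 10^14 m³/s²

Final answer: GM = 4.463 × 10^14 m³/s²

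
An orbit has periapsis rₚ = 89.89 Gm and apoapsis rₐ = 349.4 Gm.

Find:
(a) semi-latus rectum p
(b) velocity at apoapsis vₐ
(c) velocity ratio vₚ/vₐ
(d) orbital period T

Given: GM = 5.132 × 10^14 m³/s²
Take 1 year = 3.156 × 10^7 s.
rₚ = 89.89 Gm = 8.989 × 10^10 m
rₐ = 349.4 Gm = 3.494 × 10^11 m
GM = 5.132 × 10^14 m³/s²
a = (rₚ + rₐ)/2 = 2.19645 × 10^11 m
e = (rₐ − rₚ)/(rₐ + rₚ) = (2.5951 × 10^11) / (4.3929 × 10^11) = 0.590749
(a) 1 − e² = 0.651016;  p = a(1 − e²) = 2.19645 × 10^11 × 0.651016 = 1.42992 × 10^11 m ≈ 143 Gm
(b) vₐ² = GM (2/rₐ − 1/a) = 5.132 × 10^14 × (5.7241 × 10^-12 − 4.5528 × 10^-12) = 601.11 m²/s²;  vₐ = 24.5175 m/s ≈ 24.52 m/s
(c) vₚ/vₐ = rₐ/rₚ (angular momentum) = (3.494 × 10^11) / (8.989 × 10^10) = 3.88697 ≈ 3.887
(d) a³ = 1.05965 × 10^34 m³;  T = 2π √(a³/GM) = 2π × 4.544 × 10^9 s = 2.85508 × 10^10 s ≈ 904.7 years

Final answer:
(a) semi-latus rectum p = 143 Gm
(b) velocity at apoapsis vₐ = 24.52 m/s
(c) velocity ratio vₚ/vₐ = 3.887
(d) orbital period T = 904.7 years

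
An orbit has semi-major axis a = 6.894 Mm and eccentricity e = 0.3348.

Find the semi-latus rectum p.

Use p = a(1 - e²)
a = 6.894 Mm = 6.894 × 10^6 m
e = 0.3348,  e² = 0.112091,  1 − e² = 0.887909
p = a(1 − e²) = 6.894 × 10^6 m × 0.887909 = 6.12124 × 10^6 m ≈ 6.121 Mm

Final answer: p = 6.121 Mm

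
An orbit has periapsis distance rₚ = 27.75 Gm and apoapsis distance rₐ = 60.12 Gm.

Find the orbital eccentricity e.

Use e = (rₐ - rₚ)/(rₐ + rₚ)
rₚ = 27.75 Gm = 2.775 × 10^10 m
rₐ = 60.12 Gm = 6.012 × 10^10 m
rₐ − rₚ = 3.237 × 10^10 m
rₐ + rₚ = 8.787 × 10^10 m
e = (rₐ − rₚ)/(rₐ + rₚ) = 0.368385

Final answer: e = 0.3684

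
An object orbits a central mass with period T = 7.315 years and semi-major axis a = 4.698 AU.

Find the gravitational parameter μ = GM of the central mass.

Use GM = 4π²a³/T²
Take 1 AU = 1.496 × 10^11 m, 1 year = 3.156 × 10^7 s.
T = 7.315 years = 2.30861 × 10^8 s
a = 4.698 AU = 7.02821 × 10^11 m
a³ = 3.47163 × 10^35 m³
T² = 5.3297 × 10^16 s²
GM = 4π² × (3.47163 × 10^35) / (5.3297 × 10^16) = 2.57153 × 10^20 m³/s²
GM ≈ 2.572 × 10^20 m³/s²

Final answer: GM = 2.572 × 10^20 m³/s²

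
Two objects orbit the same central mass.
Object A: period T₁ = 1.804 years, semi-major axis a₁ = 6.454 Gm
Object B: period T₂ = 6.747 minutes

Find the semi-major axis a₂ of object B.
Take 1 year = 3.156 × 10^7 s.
T₁ = 1.804 years = 5.69342 × 10^7 s
T₂ = 6.747 minutes = 404.82 s
a₁ = 6.454 Gm = 6.454 × 10^9 m
Kepler's third law: (T₂/T₁)² = (a₂/a₁)³  ⇒  a₂ = a₁ (T₂/T₁)^(2/3)
T₂/T₁ = 7.11031 × 10^-6
(T₂/T₁)^(2/3) = 0.000369765
a₂ = 6.454 × 10^9 m × 0.000369765 = 2.38646 × 10^6 m ≈ 2.386 Mm

Final answer: a₂ = 2.386 Mm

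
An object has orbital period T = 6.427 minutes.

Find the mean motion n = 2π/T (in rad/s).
T = 6.427 minutes = 385.62 s
n = 2π / 385.62 s = 0.0162937 rad/s ≈ 0.01629 rad/s

Final answer: n = 0.01629 rad/s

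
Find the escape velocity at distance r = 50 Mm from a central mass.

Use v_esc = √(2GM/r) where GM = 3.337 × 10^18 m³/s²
r = 50 Mm = 5 × 10^7 m
GM = 3.337 × 10^18 m³/s²
2GM/r = 2 × (3.337 × 10^18) / (5 × 10^7) = 1.3348 × 10^11 m²/s²
v_esc = √(2GM/r) = 365349 m/s ≈ 365.3 km/s

Final answer: 365.3 km/s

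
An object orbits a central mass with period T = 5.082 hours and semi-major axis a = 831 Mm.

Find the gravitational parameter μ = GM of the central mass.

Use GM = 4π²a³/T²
T = 5.082 hours = 18295.2 s
a = 831 Mm = 8.31 × 10^8 m
a³ = 5.73856 × 10^26 m³
T² = 3.34714 × 10^8 s²
GM = 4π² × (5.73856 × 10^26) / (3.34714 × 10^8) = 6.76844 × 10^19 m³/s²
GM ≈ 6.768 × 10^19 m³/s²

Final answer: GM = 6.768 × 10^19 m³/s²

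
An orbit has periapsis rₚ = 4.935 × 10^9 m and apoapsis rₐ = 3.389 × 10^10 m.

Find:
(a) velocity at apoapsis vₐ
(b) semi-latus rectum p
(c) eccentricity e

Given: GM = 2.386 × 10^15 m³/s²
rₚ = 4.935 × 10^9 m
rₐ = 3.389 × 10^10 m
GM = 2.386 × 10^15 m³/s²
a = (rₚ + rₐ)/2 = 1.94125 × 10^10 m
e = (rₐ − rₚ)/(rₐ + rₚ) = (2.8955 × 10^10) / (3.8825 × 10^10) = 0.745782
(a) vₐ² = GM (2/rₐ − 1/a) = 2.386 × 10^15 × (5.90145 × 10^-11 − 5.15132 × 10^-11) = 17898 m²/s²;  vₐ = 133.783 m/s ≈ 133.8 m/s
(b) 1 − e² = 0.443809;  p = a(1 − e²) = 1.94125 × 10^10 × 0.443809 = 8.61544 × 10^9 m ≈ 8.615 × 10^9 m
(c) e = 0.745782 ≈ 0.7458

Final answer:
(a) velocity at apoapsis vₐ = 133.8 m/s
(b) semi-latus rectum p = 8.615 × 10^9 m
(c) eccentricity e = 0.7458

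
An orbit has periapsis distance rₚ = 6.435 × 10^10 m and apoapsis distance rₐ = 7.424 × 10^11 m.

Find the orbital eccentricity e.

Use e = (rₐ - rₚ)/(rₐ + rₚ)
rₚ = 6.435 × 10^10 m
rₐ = 7.424 × 10^11 m
rₐ − rₚ = 6.7805 × 10^11 m
rₐ + rₚ = 8.0675 × 10^11 m
e = (rₐ − rₚ)/(rₐ + rₚ) = 0.840471

Final answer: e = 0.8405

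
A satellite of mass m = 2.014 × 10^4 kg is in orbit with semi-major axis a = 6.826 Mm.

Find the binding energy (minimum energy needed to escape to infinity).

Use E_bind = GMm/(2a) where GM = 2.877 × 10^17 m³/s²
a = 6.826 Mm = 6.826 × 10^6 m
GM = 2.877 × 10^17 m³/s²
m = 2.014 × 10^4 kg
GMm = 2.877 × 10^17 × 20140 = 5.79428 × 10^21 m³·kg/s²
2a = 1.3652 × 10^7 m
E_bind = GMm/(2a) = 4.24427 × 10^14 J ≈ 424.4 TJ

Final answer: 424.4 TJ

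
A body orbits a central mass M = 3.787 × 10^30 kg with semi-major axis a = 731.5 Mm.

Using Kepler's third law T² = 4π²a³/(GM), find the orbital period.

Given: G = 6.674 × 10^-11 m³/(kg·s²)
M = 3.787 × 10^30 kg
GM = G × M = 6.674 × 10^-11 × 3.787 × 10^30 = 2.52744 × 10^20 m³/s²
a = 731.5 Mm = 7.315 × 10^8 m
a³ = 3.9142 × 10^26 m³
T = 2π √(a³/GM) = 2π √((3.9142 × 10^26) / (2.52744 × 10^20)) = 2π × 1244.46 s
T = 7819.17 s ≈ 2.172 hours

Final answer: 2.172 hours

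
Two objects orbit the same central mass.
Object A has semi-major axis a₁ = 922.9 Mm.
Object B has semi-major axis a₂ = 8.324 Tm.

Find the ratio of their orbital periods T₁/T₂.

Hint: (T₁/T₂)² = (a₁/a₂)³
a₁ = 922.9 Mm = 9.229 × 10^8 m
a₂ = 8.324 Tm = 8.324 × 10^12 m
a₁/a₂ = 0.000110872
T₁/T₂ = (a₁/a₂)^(3/2) = (0.000110872)^1.5 = 1.16744 × 10^-6

Final answer: T₁/T₂ = 1.167 × 10^-6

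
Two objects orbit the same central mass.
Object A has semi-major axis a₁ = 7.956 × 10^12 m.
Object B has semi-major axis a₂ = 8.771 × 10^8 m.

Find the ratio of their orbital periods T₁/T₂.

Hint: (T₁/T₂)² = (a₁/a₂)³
a₁ = 7.956 × 10^12 m
a₂ = 8.771 × 10^8 m
a₁/a₂ = 9070.8
T₁/T₂ = (a₁/a₂)^(3/2) = (9070.8)^1.5 = 863910

Final answer: T₁/T₂ = 8.639 × 10^5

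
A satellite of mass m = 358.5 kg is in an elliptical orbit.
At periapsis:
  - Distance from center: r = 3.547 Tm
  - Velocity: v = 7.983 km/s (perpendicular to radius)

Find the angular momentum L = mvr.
r = 3.547 Tm = 3.547 × 10^12 m
v = 7.983 km/s = 7983 m/s
vr = 7983 × 3.547 × 10^12 = 2.83157 × 10^16 m²/s
L = m × vr = 358.5 × 2.83157 × 10^16 = 1.01512 × 10^19 kg·m²/s ≈ 1.015 × 10^19 kg·m²/s

Final answer: L = 1.015 × 10^19 kg·m²/s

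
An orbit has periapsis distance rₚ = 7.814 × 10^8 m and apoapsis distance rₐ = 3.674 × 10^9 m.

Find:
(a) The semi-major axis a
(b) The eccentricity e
rₚ = 7.814 × 10^8 m
rₐ = 3.674 × 10^9 m
(a) a = (rₚ + rₐ)/2 = 2.2277 × 10^9 m ≈ 2.228 × 10^9 m
(b) e = (rₐ − rₚ)/(rₐ + rₚ) = (2.8926 × 10^9) / (4.4554 × 10^9) = 0.649235

Final answer:
(a) a = 2.228 × 10^9 m
(b) e = 0.6492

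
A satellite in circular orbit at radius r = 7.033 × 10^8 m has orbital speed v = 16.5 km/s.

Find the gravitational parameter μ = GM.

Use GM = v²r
r = 7.033 × 10^8 m
v = 16.5 km/s = 16500 m/s
v² = 2.7225 × 10^8 m²/s²
GM = v²r = 2.7225 × 10^8 × 7.033 × 10^8 = 1.91473 × 10^17 m³/s²
GM ≈ 1.915 × 10^17 m³/s²

Final answer: GM = 1.915 × 10^17 m³/s²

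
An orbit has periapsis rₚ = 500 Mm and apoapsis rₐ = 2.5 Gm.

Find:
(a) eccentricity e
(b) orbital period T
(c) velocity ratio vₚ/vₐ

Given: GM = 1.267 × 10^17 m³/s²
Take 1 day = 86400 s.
rₚ = 500 Mm = 5 × 10^8 m
rₐ = 2.5 Gm = 2.5 × 10^9 m
GM = 1.267 × 10^17 m³/s²
a = (rₚ + rₐ)/2 = 1.5 × 10^9 m
e = (rₐ − rₚ)/(rₐ + rₚ) = (2 × 10^9) / (3 × 10^9) = 0.666667
(a) e = 0.666667 ≈ 0.6667
(b) a³ = 3.375 × 10^27 m³;  T = 2π √(a³/GM) = 2π × 163211 s = 1.02548 × 10^6 s ≈ 11.87 days
(c) vₚ/vₐ = rₐ/rₚ (angular momentum) = (2.5 × 10^9) / (5 × 10^8) = 5 ≈ 5

Final answer:
(a) eccentricity e = 0.6667
(b) orbital period T = 11.87 days
(c) velocity ratio vₚ/vₐ = 5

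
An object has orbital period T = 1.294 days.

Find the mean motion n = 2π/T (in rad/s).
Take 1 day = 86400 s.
T = 1.294 days = 111802 s
n = 2π / 111802 s = 5.61994 × 10^-5 rad/s ≈ 5.62 × 10^-5 rad/s

Final answer: n = 5.62 × 10^-5 rad/s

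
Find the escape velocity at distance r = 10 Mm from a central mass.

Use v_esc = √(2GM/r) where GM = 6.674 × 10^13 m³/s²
r = 10 Mm = 1 × 10^7 m
GM = 6.674 × 10^13 m³/s²
2GM/r = 2 × (6.674 × 10^13) / (1 × 10^7) = 1.3348 × 10^7 m²/s²
v_esc = √(2GM/r) = 3653.49 m/s ≈ 3.653 km/s

Final answer: 3.653 km/s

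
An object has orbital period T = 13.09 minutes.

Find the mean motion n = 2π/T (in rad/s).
T = 13.09 minutes = 785.4 s
n = 2π / 785.4 s = 0.00799998 rad/s ≈ 0.008 rad/s

Final answer: n = 0.008 rad/s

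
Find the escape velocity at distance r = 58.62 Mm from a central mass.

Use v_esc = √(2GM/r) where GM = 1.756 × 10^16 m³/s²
r = 58.62 Mm = 5.862 × 10^7 m
GM = 1.756 × 10^16 m³/s²
2GM/r = 2 × (1.756 × 10^16) / (5.862 × 10^7) = 5.99113 × 10^8 m²/s²
v_esc = √(2GM/r) = 24476.8 m/s ≈ 24.48 km/s

Final answer: 24.48 km/s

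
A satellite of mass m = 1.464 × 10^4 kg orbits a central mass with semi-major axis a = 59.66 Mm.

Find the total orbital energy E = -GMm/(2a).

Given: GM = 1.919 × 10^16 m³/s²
a = 59.66 Mm = 5.966 × 10^7 m
GM = 1.919 × 10^16 m³/s²
2a = 1.1932 × 10^8 m
GMm = 1.919 × 10^16 × 14640 = 2.80942 × 10^20 m³·kg/s²
E = −GMm/(2a) = -2.35452 × 10^12 J ≈ -2.355 TJ

Final answer: -2.355 TJ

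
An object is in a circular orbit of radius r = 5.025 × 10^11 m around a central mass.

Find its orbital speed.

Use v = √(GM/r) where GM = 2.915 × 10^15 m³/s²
r = 5.025 × 10^11 m
GM = 2.915 × 10^15 m³/s²
GM/r = (2.915 × 10^15) / (5.025 × 10^11) = 5801 m²/s²
v = √(GM/r) = 76.1643 m/s ≈ 76.16 m/s

Final answer: 76.16 m/s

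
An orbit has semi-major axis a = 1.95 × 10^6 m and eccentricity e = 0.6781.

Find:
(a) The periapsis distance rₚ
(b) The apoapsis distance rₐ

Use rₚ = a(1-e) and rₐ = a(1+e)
a = 1.95 × 10^6 m
e = 0.6781:  1 − e = 0.3219,  1 + e = 1.6781
(a) rₚ = a(1 − e) = 1.95 × 10^6 m × 0.3219 = 627705 m ≈ 6.277 × 10^5 m
(b) rₐ = a(1 + e) = 1.95 × 10^6 m × 1.6781 = 3.2723 × 10^6 m ≈ 3.272 × 10^6 m

Final answer:
(a) rₚ = 6.277 × 10^5 m
(b) rₐ = 3.272 × 10^6 m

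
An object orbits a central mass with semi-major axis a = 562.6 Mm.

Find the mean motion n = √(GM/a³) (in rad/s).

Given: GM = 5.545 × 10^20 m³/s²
a = 562.6 Mm = 5.626 × 10^8 m
GM = 5.545 × 10^20 m³/s²
a³ = 1.78073 × 10^26 m³
GM/a³ = (5.545 × 10^20) / (1.78073 × 10^26) = 3.11388 × 10^-6 s⁻²
n = √(GM/a³) = 0.00176462 rad/s ≈ 0.001765 rad/s

Final answer: n = 0.001765 rad/s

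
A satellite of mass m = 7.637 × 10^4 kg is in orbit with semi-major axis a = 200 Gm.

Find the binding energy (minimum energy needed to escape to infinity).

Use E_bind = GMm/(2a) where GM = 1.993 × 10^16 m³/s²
a = 200 Gm = 2 × 10^11 m
GM = 1.993 × 10^16 m³/s²
m = 7.637 × 10^4 kg
GMm = 1.993 × 10^16 × 76370 = 1.52205 × 10^21 m³·kg/s²
2a = 4 × 10^11 m
E_bind = GMm/(2a) = 3.80514 × 10^9 J ≈ 3.805 GJ

Final answer: 3.805 GJ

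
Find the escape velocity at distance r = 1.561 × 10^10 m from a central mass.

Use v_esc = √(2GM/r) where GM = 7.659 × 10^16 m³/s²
r = 1.561 × 10^10 m
GM = 7.659 × 10^16 m³/s²
2GM/r = 2 × (7.659 × 10^16) / (1.561 × 10^10) = 9.81294 × 10^6 m²/s²
v_esc = √(2GM/r) = 3132.56 m/s ≈ 3.133 km/s

Final answer: 3.133 km/s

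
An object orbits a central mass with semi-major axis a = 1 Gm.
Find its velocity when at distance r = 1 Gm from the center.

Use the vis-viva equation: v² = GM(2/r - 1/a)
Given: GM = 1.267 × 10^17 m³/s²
a = 1 Gm = 1 × 10^9 m
r = 1 Gm = 1 × 10^9 m
GM = 1.267 × 10^17 m³/s²
2/r − 1/a = 2 × 10^-9 − 1 × 10^-9 = 1 × 10^-9 m⁻¹
v² = GM (2/r − 1/a) = 1.267 × 10^8 m²/s²
v = 11256.1 m/s ≈ 11.26 km/s

Final answer: 11.26 km/s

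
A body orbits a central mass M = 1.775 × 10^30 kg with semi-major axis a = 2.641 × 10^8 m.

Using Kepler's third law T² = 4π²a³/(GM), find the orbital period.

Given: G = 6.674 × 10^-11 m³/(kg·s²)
M = 1.775 × 10^30 kg
GM = G × M = 6.674 × 10^-11 × 1.775 × 10^30 = 1.18463 × 10^20 m³/s²
a = 2.641 × 10^8 m
a³ = 1.84207 × 10^25 m³
T = 2π √(a³/GM) = 2π √((1.84207 × 10^25) / (1.18463 × 10^20)) = 2π × 394.33 s
T = 2477.65 s ≈ 41.29 minutes

Final answer: 41.29 minutes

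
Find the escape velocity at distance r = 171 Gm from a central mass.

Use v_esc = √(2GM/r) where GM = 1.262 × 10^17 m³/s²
r = 171 Gm = 1.71 × 10^11 m
GM = 1.262 × 10^17 m³/s²
2GM/r = 2 × (1.262 × 10^17) / (1.71 × 10^11) = 1.47602 × 10^6 m²/s²
v_esc = √(2GM/r) = 1214.92 m/s ≈ 1.215 km/s

Final answer: 1.215 km/s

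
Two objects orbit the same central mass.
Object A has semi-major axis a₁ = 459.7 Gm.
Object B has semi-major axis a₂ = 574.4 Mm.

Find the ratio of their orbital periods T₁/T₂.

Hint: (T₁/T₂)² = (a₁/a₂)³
a₁ = 459.7 Gm = 4.597 × 10^11 m
a₂ = 574.4 Mm = 5.744 × 10^8 m
a₁/a₂ = 800.313
T₁/T₂ = (a₁/a₂)^(3/2) = (800.313)^1.5 = 22640.7

Final answer: T₁/T₂ = 2.264 × 10^4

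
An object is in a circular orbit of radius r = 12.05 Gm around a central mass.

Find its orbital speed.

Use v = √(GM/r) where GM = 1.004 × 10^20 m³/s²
r = 12.05 Gm = 1.205 × 10^10 m
GM = 1.004 × 10^20 m³/s²
GM/r = (1.004 × 10^20) / (1.205 × 10^10) = 8.33195 × 10^9 m²/s²
v = √(GM/r) = 91279.5 m/s ≈ 91.28 km/s

Final answer: 91.28 km/s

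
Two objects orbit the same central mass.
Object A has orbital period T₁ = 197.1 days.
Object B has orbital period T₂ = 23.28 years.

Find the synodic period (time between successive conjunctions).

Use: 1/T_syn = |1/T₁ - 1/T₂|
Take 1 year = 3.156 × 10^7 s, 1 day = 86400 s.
T₁ = 197.1 days = 1.70294 × 10^7 s
T₂ = 23.28 years = 7.34717 × 10^8 s
1/T₁ = 5.87218 × 10^-8 s⁻¹
1/T₂ = 1.36107 × 10^-9 s⁻¹
|1/T₁ − 1/T₂| = 5.73608 × 10^-8 s⁻¹
T_syn = 1 / |1/T₁ − 1/T₂| = 1.74335 × 10^7 s ≈ 201.8 days

Final answer: T_syn = 201.8 days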